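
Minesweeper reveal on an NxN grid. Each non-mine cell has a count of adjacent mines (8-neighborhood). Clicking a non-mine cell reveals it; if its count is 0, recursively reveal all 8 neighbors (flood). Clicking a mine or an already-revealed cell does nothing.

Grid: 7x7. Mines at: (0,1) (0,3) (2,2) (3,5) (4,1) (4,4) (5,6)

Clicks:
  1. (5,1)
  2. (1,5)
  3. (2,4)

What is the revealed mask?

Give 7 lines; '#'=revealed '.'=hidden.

Answer: ....###
....###
....###
.......
.......
.#.....
.......

Derivation:
Click 1 (5,1) count=1: revealed 1 new [(5,1)] -> total=1
Click 2 (1,5) count=0: revealed 9 new [(0,4) (0,5) (0,6) (1,4) (1,5) (1,6) (2,4) (2,5) (2,6)] -> total=10
Click 3 (2,4) count=1: revealed 0 new [(none)] -> total=10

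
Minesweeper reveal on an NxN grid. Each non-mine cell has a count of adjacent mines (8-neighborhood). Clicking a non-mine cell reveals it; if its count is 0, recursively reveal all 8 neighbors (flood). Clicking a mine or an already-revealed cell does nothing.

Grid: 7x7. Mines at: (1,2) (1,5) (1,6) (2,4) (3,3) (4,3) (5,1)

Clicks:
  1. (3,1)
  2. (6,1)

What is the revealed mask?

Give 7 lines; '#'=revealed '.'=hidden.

Click 1 (3,1) count=0: revealed 13 new [(0,0) (0,1) (1,0) (1,1) (2,0) (2,1) (2,2) (3,0) (3,1) (3,2) (4,0) (4,1) (4,2)] -> total=13
Click 2 (6,1) count=1: revealed 1 new [(6,1)] -> total=14

Answer: ##.....
##.....
###....
###....
###....
.......
.#.....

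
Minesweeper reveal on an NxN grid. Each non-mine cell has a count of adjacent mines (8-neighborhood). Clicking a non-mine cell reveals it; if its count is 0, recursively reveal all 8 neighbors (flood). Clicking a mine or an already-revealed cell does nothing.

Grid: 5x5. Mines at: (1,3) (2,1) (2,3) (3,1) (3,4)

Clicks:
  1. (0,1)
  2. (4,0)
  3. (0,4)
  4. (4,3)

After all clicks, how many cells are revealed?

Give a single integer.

Answer: 9

Derivation:
Click 1 (0,1) count=0: revealed 6 new [(0,0) (0,1) (0,2) (1,0) (1,1) (1,2)] -> total=6
Click 2 (4,0) count=1: revealed 1 new [(4,0)] -> total=7
Click 3 (0,4) count=1: revealed 1 new [(0,4)] -> total=8
Click 4 (4,3) count=1: revealed 1 new [(4,3)] -> total=9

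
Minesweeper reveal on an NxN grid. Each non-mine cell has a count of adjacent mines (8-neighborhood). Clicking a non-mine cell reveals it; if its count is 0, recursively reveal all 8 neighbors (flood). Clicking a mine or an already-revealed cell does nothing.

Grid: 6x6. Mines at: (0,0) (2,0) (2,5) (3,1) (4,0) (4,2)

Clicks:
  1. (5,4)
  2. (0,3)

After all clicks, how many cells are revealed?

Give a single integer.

Click 1 (5,4) count=0: revealed 9 new [(3,3) (3,4) (3,5) (4,3) (4,4) (4,5) (5,3) (5,4) (5,5)] -> total=9
Click 2 (0,3) count=0: revealed 15 new [(0,1) (0,2) (0,3) (0,4) (0,5) (1,1) (1,2) (1,3) (1,4) (1,5) (2,1) (2,2) (2,3) (2,4) (3,2)] -> total=24

Answer: 24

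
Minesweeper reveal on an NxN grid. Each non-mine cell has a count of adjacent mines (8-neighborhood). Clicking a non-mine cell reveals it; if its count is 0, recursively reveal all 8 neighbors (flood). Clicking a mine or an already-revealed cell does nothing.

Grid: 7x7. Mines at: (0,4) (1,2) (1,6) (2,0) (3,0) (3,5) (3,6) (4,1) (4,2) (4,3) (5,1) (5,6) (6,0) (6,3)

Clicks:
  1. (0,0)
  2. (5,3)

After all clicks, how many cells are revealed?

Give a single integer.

Click 1 (0,0) count=0: revealed 4 new [(0,0) (0,1) (1,0) (1,1)] -> total=4
Click 2 (5,3) count=3: revealed 1 new [(5,3)] -> total=5

Answer: 5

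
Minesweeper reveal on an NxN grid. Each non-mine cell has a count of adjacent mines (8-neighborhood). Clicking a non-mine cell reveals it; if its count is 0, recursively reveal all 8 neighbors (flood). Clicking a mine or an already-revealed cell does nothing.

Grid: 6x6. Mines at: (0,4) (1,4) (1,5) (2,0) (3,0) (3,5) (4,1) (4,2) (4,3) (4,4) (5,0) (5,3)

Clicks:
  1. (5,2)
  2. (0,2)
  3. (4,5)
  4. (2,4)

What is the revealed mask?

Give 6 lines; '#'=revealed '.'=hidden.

Answer: ####..
####..
.####.
.###..
.....#
..#...

Derivation:
Click 1 (5,2) count=4: revealed 1 new [(5,2)] -> total=1
Click 2 (0,2) count=0: revealed 14 new [(0,0) (0,1) (0,2) (0,3) (1,0) (1,1) (1,2) (1,3) (2,1) (2,2) (2,3) (3,1) (3,2) (3,3)] -> total=15
Click 3 (4,5) count=2: revealed 1 new [(4,5)] -> total=16
Click 4 (2,4) count=3: revealed 1 new [(2,4)] -> total=17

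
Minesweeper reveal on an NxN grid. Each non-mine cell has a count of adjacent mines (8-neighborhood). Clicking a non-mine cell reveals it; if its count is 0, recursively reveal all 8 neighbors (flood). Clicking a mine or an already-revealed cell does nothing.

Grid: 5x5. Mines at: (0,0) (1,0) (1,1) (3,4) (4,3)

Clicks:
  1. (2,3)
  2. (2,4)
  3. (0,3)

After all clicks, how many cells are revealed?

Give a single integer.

Click 1 (2,3) count=1: revealed 1 new [(2,3)] -> total=1
Click 2 (2,4) count=1: revealed 1 new [(2,4)] -> total=2
Click 3 (0,3) count=0: revealed 7 new [(0,2) (0,3) (0,4) (1,2) (1,3) (1,4) (2,2)] -> total=9

Answer: 9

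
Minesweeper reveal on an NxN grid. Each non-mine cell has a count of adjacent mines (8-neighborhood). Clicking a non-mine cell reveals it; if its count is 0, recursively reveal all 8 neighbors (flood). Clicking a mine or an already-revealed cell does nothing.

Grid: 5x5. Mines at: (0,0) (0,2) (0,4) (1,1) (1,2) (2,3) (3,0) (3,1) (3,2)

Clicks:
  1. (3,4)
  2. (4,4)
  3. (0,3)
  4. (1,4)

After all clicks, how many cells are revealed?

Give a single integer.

Click 1 (3,4) count=1: revealed 1 new [(3,4)] -> total=1
Click 2 (4,4) count=0: revealed 3 new [(3,3) (4,3) (4,4)] -> total=4
Click 3 (0,3) count=3: revealed 1 new [(0,3)] -> total=5
Click 4 (1,4) count=2: revealed 1 new [(1,4)] -> total=6

Answer: 6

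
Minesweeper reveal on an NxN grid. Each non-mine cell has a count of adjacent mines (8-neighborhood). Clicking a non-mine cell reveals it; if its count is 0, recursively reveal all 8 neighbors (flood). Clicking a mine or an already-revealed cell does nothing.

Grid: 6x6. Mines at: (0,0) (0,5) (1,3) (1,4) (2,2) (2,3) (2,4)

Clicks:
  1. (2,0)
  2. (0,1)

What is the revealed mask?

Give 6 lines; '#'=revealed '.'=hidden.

Click 1 (2,0) count=0: revealed 22 new [(1,0) (1,1) (2,0) (2,1) (3,0) (3,1) (3,2) (3,3) (3,4) (3,5) (4,0) (4,1) (4,2) (4,3) (4,4) (4,5) (5,0) (5,1) (5,2) (5,3) (5,4) (5,5)] -> total=22
Click 2 (0,1) count=1: revealed 1 new [(0,1)] -> total=23

Answer: .#....
##....
##....
######
######
######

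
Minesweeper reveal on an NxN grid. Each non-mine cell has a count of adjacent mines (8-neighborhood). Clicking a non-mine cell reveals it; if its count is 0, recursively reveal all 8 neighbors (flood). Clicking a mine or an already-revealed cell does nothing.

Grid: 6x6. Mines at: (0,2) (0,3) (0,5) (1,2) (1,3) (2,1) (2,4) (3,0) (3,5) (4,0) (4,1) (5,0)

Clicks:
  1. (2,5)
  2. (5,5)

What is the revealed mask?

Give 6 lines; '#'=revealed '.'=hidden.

Click 1 (2,5) count=2: revealed 1 new [(2,5)] -> total=1
Click 2 (5,5) count=0: revealed 11 new [(3,2) (3,3) (3,4) (4,2) (4,3) (4,4) (4,5) (5,2) (5,3) (5,4) (5,5)] -> total=12

Answer: ......
......
.....#
..###.
..####
..####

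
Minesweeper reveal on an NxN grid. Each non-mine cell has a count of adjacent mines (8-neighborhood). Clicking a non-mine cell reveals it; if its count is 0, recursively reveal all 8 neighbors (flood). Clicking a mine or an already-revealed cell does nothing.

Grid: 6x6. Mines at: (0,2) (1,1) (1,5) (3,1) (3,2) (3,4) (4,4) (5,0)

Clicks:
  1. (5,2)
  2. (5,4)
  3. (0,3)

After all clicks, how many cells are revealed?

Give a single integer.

Click 1 (5,2) count=0: revealed 6 new [(4,1) (4,2) (4,3) (5,1) (5,2) (5,3)] -> total=6
Click 2 (5,4) count=1: revealed 1 new [(5,4)] -> total=7
Click 3 (0,3) count=1: revealed 1 new [(0,3)] -> total=8

Answer: 8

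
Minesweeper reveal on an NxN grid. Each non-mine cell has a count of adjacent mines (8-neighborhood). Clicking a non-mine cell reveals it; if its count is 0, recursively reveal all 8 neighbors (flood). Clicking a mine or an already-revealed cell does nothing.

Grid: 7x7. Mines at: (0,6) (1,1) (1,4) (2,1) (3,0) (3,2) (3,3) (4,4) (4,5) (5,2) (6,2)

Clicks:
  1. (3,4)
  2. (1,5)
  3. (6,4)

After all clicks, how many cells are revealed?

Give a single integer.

Answer: 10

Derivation:
Click 1 (3,4) count=3: revealed 1 new [(3,4)] -> total=1
Click 2 (1,5) count=2: revealed 1 new [(1,5)] -> total=2
Click 3 (6,4) count=0: revealed 8 new [(5,3) (5,4) (5,5) (5,6) (6,3) (6,4) (6,5) (6,6)] -> total=10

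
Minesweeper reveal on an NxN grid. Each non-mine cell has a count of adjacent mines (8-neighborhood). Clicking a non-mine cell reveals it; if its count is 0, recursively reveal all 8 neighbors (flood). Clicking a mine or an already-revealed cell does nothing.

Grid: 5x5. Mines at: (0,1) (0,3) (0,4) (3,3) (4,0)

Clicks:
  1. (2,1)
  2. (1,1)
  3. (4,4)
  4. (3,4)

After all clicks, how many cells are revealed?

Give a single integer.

Click 1 (2,1) count=0: revealed 9 new [(1,0) (1,1) (1,2) (2,0) (2,1) (2,2) (3,0) (3,1) (3,2)] -> total=9
Click 2 (1,1) count=1: revealed 0 new [(none)] -> total=9
Click 3 (4,4) count=1: revealed 1 new [(4,4)] -> total=10
Click 4 (3,4) count=1: revealed 1 new [(3,4)] -> total=11

Answer: 11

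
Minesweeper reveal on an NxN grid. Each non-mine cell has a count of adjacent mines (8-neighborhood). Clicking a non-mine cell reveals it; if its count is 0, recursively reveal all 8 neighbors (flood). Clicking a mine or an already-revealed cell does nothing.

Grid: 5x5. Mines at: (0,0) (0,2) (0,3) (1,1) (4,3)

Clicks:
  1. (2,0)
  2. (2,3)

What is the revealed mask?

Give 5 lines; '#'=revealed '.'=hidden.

Click 1 (2,0) count=1: revealed 1 new [(2,0)] -> total=1
Click 2 (2,3) count=0: revealed 9 new [(1,2) (1,3) (1,4) (2,2) (2,3) (2,4) (3,2) (3,3) (3,4)] -> total=10

Answer: .....
..###
#.###
..###
.....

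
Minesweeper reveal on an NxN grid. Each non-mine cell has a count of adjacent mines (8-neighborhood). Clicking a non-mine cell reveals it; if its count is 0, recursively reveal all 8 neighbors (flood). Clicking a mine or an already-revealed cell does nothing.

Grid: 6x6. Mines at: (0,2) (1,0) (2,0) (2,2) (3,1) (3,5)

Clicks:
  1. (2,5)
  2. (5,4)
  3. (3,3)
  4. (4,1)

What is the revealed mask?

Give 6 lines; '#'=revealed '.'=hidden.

Click 1 (2,5) count=1: revealed 1 new [(2,5)] -> total=1
Click 2 (5,4) count=0: revealed 15 new [(3,2) (3,3) (3,4) (4,0) (4,1) (4,2) (4,3) (4,4) (4,5) (5,0) (5,1) (5,2) (5,3) (5,4) (5,5)] -> total=16
Click 3 (3,3) count=1: revealed 0 new [(none)] -> total=16
Click 4 (4,1) count=1: revealed 0 new [(none)] -> total=16

Answer: ......
......
.....#
..###.
######
######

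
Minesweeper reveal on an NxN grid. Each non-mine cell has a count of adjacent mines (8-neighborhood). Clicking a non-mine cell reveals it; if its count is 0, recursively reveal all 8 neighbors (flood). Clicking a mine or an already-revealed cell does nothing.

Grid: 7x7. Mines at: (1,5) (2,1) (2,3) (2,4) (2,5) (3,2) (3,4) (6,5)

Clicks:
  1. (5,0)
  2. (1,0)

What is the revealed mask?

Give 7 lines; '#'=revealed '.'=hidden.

Click 1 (5,0) count=0: revealed 17 new [(3,0) (3,1) (4,0) (4,1) (4,2) (4,3) (4,4) (5,0) (5,1) (5,2) (5,3) (5,4) (6,0) (6,1) (6,2) (6,3) (6,4)] -> total=17
Click 2 (1,0) count=1: revealed 1 new [(1,0)] -> total=18

Answer: .......
#......
.......
##.....
#####..
#####..
#####..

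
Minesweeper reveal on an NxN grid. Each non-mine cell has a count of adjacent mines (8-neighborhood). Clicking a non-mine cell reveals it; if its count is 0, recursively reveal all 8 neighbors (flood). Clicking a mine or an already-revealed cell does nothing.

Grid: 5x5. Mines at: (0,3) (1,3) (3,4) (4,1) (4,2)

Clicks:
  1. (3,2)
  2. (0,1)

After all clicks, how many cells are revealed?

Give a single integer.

Answer: 12

Derivation:
Click 1 (3,2) count=2: revealed 1 new [(3,2)] -> total=1
Click 2 (0,1) count=0: revealed 11 new [(0,0) (0,1) (0,2) (1,0) (1,1) (1,2) (2,0) (2,1) (2,2) (3,0) (3,1)] -> total=12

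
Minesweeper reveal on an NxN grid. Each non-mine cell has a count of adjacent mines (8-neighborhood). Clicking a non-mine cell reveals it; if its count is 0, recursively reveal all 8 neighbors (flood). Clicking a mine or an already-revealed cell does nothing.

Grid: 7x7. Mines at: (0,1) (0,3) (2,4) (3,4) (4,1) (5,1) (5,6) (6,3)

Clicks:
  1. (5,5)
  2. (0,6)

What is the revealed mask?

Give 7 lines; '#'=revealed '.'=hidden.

Answer: ....###
....###
.....##
.....##
.....##
.....#.
.......

Derivation:
Click 1 (5,5) count=1: revealed 1 new [(5,5)] -> total=1
Click 2 (0,6) count=0: revealed 12 new [(0,4) (0,5) (0,6) (1,4) (1,5) (1,6) (2,5) (2,6) (3,5) (3,6) (4,5) (4,6)] -> total=13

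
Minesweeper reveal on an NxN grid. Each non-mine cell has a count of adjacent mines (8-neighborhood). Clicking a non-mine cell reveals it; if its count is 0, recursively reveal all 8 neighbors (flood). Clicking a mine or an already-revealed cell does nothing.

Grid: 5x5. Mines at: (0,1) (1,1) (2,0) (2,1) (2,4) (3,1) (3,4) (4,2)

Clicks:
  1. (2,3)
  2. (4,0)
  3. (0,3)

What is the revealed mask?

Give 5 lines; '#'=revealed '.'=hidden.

Answer: ..###
..###
...#.
.....
#....

Derivation:
Click 1 (2,3) count=2: revealed 1 new [(2,3)] -> total=1
Click 2 (4,0) count=1: revealed 1 new [(4,0)] -> total=2
Click 3 (0,3) count=0: revealed 6 new [(0,2) (0,3) (0,4) (1,2) (1,3) (1,4)] -> total=8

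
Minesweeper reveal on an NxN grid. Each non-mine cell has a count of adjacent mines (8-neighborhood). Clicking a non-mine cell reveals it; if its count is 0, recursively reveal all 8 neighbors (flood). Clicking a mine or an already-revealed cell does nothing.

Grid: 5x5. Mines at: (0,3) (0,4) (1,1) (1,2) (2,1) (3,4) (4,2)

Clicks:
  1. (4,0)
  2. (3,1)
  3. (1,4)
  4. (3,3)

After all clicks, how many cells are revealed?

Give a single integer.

Click 1 (4,0) count=0: revealed 4 new [(3,0) (3,1) (4,0) (4,1)] -> total=4
Click 2 (3,1) count=2: revealed 0 new [(none)] -> total=4
Click 3 (1,4) count=2: revealed 1 new [(1,4)] -> total=5
Click 4 (3,3) count=2: revealed 1 new [(3,3)] -> total=6

Answer: 6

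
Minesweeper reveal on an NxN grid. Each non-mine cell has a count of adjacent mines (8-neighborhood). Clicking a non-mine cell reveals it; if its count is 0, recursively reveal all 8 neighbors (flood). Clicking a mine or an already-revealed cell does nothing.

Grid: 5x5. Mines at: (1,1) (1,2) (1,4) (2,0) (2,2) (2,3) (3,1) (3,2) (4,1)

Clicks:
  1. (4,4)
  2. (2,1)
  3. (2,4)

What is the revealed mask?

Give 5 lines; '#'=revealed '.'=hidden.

Click 1 (4,4) count=0: revealed 4 new [(3,3) (3,4) (4,3) (4,4)] -> total=4
Click 2 (2,1) count=6: revealed 1 new [(2,1)] -> total=5
Click 3 (2,4) count=2: revealed 1 new [(2,4)] -> total=6

Answer: .....
.....
.#..#
...##
...##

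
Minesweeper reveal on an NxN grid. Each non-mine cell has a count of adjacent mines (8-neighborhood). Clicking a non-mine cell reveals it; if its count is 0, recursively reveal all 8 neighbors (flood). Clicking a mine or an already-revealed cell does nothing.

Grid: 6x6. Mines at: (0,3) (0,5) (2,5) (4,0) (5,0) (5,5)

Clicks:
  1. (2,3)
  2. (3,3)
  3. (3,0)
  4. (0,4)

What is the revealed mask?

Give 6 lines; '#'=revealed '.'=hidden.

Click 1 (2,3) count=0: revealed 26 new [(0,0) (0,1) (0,2) (1,0) (1,1) (1,2) (1,3) (1,4) (2,0) (2,1) (2,2) (2,3) (2,4) (3,0) (3,1) (3,2) (3,3) (3,4) (4,1) (4,2) (4,3) (4,4) (5,1) (5,2) (5,3) (5,4)] -> total=26
Click 2 (3,3) count=0: revealed 0 new [(none)] -> total=26
Click 3 (3,0) count=1: revealed 0 new [(none)] -> total=26
Click 4 (0,4) count=2: revealed 1 new [(0,4)] -> total=27

Answer: ###.#.
#####.
#####.
#####.
.####.
.####.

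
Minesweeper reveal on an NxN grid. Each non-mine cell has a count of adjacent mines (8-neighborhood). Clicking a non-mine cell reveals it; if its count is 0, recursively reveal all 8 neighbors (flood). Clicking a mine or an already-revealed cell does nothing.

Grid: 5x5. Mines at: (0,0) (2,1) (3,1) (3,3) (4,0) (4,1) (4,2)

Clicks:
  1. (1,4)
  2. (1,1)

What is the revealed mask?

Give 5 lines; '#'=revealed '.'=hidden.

Click 1 (1,4) count=0: revealed 11 new [(0,1) (0,2) (0,3) (0,4) (1,1) (1,2) (1,3) (1,4) (2,2) (2,3) (2,4)] -> total=11
Click 2 (1,1) count=2: revealed 0 new [(none)] -> total=11

Answer: .####
.####
..###
.....
.....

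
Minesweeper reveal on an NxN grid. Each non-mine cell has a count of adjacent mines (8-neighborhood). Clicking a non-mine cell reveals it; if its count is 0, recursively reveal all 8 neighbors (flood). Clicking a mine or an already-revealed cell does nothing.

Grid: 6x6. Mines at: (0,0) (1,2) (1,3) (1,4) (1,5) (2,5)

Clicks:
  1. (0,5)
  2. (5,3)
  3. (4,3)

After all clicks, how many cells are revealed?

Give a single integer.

Answer: 26

Derivation:
Click 1 (0,5) count=2: revealed 1 new [(0,5)] -> total=1
Click 2 (5,3) count=0: revealed 25 new [(1,0) (1,1) (2,0) (2,1) (2,2) (2,3) (2,4) (3,0) (3,1) (3,2) (3,3) (3,4) (3,5) (4,0) (4,1) (4,2) (4,3) (4,4) (4,5) (5,0) (5,1) (5,2) (5,3) (5,4) (5,5)] -> total=26
Click 3 (4,3) count=0: revealed 0 new [(none)] -> total=26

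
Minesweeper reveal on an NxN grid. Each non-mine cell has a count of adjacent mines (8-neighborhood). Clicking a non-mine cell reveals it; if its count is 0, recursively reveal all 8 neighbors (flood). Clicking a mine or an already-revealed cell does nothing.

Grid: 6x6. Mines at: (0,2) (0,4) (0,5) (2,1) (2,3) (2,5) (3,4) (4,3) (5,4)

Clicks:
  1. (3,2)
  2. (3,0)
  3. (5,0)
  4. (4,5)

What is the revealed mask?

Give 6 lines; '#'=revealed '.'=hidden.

Answer: ......
......
......
###...
###..#
###...

Derivation:
Click 1 (3,2) count=3: revealed 1 new [(3,2)] -> total=1
Click 2 (3,0) count=1: revealed 1 new [(3,0)] -> total=2
Click 3 (5,0) count=0: revealed 7 new [(3,1) (4,0) (4,1) (4,2) (5,0) (5,1) (5,2)] -> total=9
Click 4 (4,5) count=2: revealed 1 new [(4,5)] -> total=10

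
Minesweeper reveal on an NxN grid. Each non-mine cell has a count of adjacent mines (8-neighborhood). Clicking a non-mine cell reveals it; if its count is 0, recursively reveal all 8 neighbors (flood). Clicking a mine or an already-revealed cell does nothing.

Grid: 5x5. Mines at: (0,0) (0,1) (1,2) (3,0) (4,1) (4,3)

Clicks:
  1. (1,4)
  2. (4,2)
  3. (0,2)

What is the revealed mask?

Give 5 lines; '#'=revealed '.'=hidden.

Answer: ..###
...##
...##
...##
..#..

Derivation:
Click 1 (1,4) count=0: revealed 8 new [(0,3) (0,4) (1,3) (1,4) (2,3) (2,4) (3,3) (3,4)] -> total=8
Click 2 (4,2) count=2: revealed 1 new [(4,2)] -> total=9
Click 3 (0,2) count=2: revealed 1 new [(0,2)] -> total=10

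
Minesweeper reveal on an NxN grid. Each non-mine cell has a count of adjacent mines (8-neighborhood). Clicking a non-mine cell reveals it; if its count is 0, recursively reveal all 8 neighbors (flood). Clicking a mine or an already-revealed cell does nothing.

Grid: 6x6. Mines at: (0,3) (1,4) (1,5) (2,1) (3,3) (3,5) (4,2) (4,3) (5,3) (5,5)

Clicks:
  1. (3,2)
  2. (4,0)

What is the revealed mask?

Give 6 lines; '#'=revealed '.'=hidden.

Click 1 (3,2) count=4: revealed 1 new [(3,2)] -> total=1
Click 2 (4,0) count=0: revealed 6 new [(3,0) (3,1) (4,0) (4,1) (5,0) (5,1)] -> total=7

Answer: ......
......
......
###...
##....
##....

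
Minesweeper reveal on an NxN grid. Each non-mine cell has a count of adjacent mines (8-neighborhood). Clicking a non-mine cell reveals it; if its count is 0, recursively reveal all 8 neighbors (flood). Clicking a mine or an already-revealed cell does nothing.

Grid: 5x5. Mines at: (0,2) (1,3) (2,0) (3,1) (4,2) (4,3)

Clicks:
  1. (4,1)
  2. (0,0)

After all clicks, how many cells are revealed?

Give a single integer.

Click 1 (4,1) count=2: revealed 1 new [(4,1)] -> total=1
Click 2 (0,0) count=0: revealed 4 new [(0,0) (0,1) (1,0) (1,1)] -> total=5

Answer: 5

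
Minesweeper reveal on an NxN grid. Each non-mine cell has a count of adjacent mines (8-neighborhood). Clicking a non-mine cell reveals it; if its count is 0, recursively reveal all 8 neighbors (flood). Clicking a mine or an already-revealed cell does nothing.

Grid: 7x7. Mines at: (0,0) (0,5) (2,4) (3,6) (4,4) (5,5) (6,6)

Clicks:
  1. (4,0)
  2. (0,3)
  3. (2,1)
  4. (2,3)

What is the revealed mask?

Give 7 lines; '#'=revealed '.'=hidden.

Click 1 (4,0) count=0: revealed 31 new [(0,1) (0,2) (0,3) (0,4) (1,0) (1,1) (1,2) (1,3) (1,4) (2,0) (2,1) (2,2) (2,3) (3,0) (3,1) (3,2) (3,3) (4,0) (4,1) (4,2) (4,3) (5,0) (5,1) (5,2) (5,3) (5,4) (6,0) (6,1) (6,2) (6,3) (6,4)] -> total=31
Click 2 (0,3) count=0: revealed 0 new [(none)] -> total=31
Click 3 (2,1) count=0: revealed 0 new [(none)] -> total=31
Click 4 (2,3) count=1: revealed 0 new [(none)] -> total=31

Answer: .####..
#####..
####...
####...
####...
#####..
#####..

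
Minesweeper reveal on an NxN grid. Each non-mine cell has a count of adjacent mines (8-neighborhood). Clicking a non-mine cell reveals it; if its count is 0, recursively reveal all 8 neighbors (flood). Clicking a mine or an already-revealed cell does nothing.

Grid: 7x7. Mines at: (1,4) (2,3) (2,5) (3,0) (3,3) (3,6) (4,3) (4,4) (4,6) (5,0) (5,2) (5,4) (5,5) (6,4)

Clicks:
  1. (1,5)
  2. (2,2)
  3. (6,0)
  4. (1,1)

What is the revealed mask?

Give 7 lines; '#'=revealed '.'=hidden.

Click 1 (1,5) count=2: revealed 1 new [(1,5)] -> total=1
Click 2 (2,2) count=2: revealed 1 new [(2,2)] -> total=2
Click 3 (6,0) count=1: revealed 1 new [(6,0)] -> total=3
Click 4 (1,1) count=0: revealed 10 new [(0,0) (0,1) (0,2) (0,3) (1,0) (1,1) (1,2) (1,3) (2,0) (2,1)] -> total=13

Answer: ####...
####.#.
###....
.......
.......
.......
#......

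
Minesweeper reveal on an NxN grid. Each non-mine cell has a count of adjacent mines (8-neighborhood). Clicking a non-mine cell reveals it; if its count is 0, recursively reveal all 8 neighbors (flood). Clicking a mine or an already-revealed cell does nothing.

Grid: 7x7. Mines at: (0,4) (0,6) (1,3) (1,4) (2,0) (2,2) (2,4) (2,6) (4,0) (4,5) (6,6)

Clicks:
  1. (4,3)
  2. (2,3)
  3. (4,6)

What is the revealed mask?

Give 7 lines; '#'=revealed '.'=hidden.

Click 1 (4,3) count=0: revealed 20 new [(3,1) (3,2) (3,3) (3,4) (4,1) (4,2) (4,3) (4,4) (5,0) (5,1) (5,2) (5,3) (5,4) (5,5) (6,0) (6,1) (6,2) (6,3) (6,4) (6,5)] -> total=20
Click 2 (2,3) count=4: revealed 1 new [(2,3)] -> total=21
Click 3 (4,6) count=1: revealed 1 new [(4,6)] -> total=22

Answer: .......
.......
...#...
.####..
.####.#
######.
######.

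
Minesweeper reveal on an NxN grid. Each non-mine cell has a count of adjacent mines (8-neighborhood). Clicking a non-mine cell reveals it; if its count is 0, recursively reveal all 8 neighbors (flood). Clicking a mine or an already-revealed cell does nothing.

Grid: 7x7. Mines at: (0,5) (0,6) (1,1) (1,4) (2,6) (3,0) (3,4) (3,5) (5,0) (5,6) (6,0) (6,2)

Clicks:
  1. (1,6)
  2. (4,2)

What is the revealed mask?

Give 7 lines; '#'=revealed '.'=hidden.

Click 1 (1,6) count=3: revealed 1 new [(1,6)] -> total=1
Click 2 (4,2) count=0: revealed 12 new [(2,1) (2,2) (2,3) (3,1) (3,2) (3,3) (4,1) (4,2) (4,3) (5,1) (5,2) (5,3)] -> total=13

Answer: .......
......#
.###...
.###...
.###...
.###...
.......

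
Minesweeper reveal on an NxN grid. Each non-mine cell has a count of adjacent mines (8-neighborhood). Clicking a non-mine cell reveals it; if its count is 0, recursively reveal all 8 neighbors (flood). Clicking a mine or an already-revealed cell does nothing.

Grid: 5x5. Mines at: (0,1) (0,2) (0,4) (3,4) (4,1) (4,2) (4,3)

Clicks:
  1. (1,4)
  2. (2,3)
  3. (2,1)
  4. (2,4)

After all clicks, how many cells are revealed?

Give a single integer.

Answer: 14

Derivation:
Click 1 (1,4) count=1: revealed 1 new [(1,4)] -> total=1
Click 2 (2,3) count=1: revealed 1 new [(2,3)] -> total=2
Click 3 (2,1) count=0: revealed 11 new [(1,0) (1,1) (1,2) (1,3) (2,0) (2,1) (2,2) (3,0) (3,1) (3,2) (3,3)] -> total=13
Click 4 (2,4) count=1: revealed 1 new [(2,4)] -> total=14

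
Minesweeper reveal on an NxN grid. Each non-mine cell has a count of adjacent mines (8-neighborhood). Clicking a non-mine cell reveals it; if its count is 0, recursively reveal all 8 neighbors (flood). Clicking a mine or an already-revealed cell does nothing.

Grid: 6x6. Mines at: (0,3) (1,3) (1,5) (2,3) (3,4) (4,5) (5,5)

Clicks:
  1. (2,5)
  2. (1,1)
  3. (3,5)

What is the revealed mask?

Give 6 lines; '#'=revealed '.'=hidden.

Click 1 (2,5) count=2: revealed 1 new [(2,5)] -> total=1
Click 2 (1,1) count=0: revealed 23 new [(0,0) (0,1) (0,2) (1,0) (1,1) (1,2) (2,0) (2,1) (2,2) (3,0) (3,1) (3,2) (3,3) (4,0) (4,1) (4,2) (4,3) (4,4) (5,0) (5,1) (5,2) (5,3) (5,4)] -> total=24
Click 3 (3,5) count=2: revealed 1 new [(3,5)] -> total=25

Answer: ###...
###...
###..#
####.#
#####.
#####.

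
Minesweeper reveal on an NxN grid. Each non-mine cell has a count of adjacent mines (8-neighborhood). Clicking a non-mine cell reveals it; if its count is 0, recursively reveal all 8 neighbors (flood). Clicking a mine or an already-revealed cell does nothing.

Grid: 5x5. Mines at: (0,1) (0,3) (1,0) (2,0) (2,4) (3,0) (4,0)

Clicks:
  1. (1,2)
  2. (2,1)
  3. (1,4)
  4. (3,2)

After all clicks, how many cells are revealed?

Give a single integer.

Answer: 15

Derivation:
Click 1 (1,2) count=2: revealed 1 new [(1,2)] -> total=1
Click 2 (2,1) count=3: revealed 1 new [(2,1)] -> total=2
Click 3 (1,4) count=2: revealed 1 new [(1,4)] -> total=3
Click 4 (3,2) count=0: revealed 12 new [(1,1) (1,3) (2,2) (2,3) (3,1) (3,2) (3,3) (3,4) (4,1) (4,2) (4,3) (4,4)] -> total=15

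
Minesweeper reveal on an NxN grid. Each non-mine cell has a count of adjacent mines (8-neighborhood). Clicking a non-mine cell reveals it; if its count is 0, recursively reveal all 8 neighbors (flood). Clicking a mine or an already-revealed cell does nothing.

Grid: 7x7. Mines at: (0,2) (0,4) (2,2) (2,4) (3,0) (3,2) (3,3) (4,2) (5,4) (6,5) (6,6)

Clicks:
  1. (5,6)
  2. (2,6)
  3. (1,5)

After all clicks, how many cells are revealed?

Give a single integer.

Click 1 (5,6) count=2: revealed 1 new [(5,6)] -> total=1
Click 2 (2,6) count=0: revealed 11 new [(0,5) (0,6) (1,5) (1,6) (2,5) (2,6) (3,5) (3,6) (4,5) (4,6) (5,5)] -> total=12
Click 3 (1,5) count=2: revealed 0 new [(none)] -> total=12

Answer: 12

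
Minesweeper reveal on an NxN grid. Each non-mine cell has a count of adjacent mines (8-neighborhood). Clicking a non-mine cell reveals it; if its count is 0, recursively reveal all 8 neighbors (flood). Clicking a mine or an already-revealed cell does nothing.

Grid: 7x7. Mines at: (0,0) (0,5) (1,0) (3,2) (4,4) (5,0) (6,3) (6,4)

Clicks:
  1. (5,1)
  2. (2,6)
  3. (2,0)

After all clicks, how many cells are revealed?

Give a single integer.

Click 1 (5,1) count=1: revealed 1 new [(5,1)] -> total=1
Click 2 (2,6) count=0: revealed 26 new [(0,1) (0,2) (0,3) (0,4) (1,1) (1,2) (1,3) (1,4) (1,5) (1,6) (2,1) (2,2) (2,3) (2,4) (2,5) (2,6) (3,3) (3,4) (3,5) (3,6) (4,5) (4,6) (5,5) (5,6) (6,5) (6,6)] -> total=27
Click 3 (2,0) count=1: revealed 1 new [(2,0)] -> total=28

Answer: 28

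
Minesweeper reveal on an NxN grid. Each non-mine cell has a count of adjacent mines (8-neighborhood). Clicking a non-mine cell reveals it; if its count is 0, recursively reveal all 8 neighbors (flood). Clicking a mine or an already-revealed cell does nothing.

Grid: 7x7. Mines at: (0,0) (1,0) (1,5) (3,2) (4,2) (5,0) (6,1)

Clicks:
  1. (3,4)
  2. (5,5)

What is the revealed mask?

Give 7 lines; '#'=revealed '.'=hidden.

Answer: .......
.......
...####
...####
...####
..#####
..#####

Derivation:
Click 1 (3,4) count=0: revealed 22 new [(2,3) (2,4) (2,5) (2,6) (3,3) (3,4) (3,5) (3,6) (4,3) (4,4) (4,5) (4,6) (5,2) (5,3) (5,4) (5,5) (5,6) (6,2) (6,3) (6,4) (6,5) (6,6)] -> total=22
Click 2 (5,5) count=0: revealed 0 new [(none)] -> total=22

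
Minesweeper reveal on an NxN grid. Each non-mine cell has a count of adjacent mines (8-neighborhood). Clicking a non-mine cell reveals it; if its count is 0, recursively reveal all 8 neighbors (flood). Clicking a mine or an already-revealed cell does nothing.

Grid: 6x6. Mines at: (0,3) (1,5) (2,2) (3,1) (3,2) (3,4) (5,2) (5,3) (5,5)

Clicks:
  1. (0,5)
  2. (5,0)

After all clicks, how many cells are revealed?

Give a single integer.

Answer: 5

Derivation:
Click 1 (0,5) count=1: revealed 1 new [(0,5)] -> total=1
Click 2 (5,0) count=0: revealed 4 new [(4,0) (4,1) (5,0) (5,1)] -> total=5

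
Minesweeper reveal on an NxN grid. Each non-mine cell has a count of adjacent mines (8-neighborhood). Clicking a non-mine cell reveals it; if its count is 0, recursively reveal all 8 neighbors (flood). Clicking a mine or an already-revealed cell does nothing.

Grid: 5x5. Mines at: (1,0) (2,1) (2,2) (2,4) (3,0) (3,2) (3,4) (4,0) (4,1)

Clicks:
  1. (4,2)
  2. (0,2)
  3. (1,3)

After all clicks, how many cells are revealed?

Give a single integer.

Click 1 (4,2) count=2: revealed 1 new [(4,2)] -> total=1
Click 2 (0,2) count=0: revealed 8 new [(0,1) (0,2) (0,3) (0,4) (1,1) (1,2) (1,3) (1,4)] -> total=9
Click 3 (1,3) count=2: revealed 0 new [(none)] -> total=9

Answer: 9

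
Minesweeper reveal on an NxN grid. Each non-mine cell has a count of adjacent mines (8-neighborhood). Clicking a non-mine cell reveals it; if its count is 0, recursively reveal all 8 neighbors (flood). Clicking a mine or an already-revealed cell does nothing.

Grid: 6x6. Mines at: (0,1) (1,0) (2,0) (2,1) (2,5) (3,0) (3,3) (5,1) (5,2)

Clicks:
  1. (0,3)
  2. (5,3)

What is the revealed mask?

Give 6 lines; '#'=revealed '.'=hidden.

Answer: ..####
..####
..###.
......
......
...#..

Derivation:
Click 1 (0,3) count=0: revealed 11 new [(0,2) (0,3) (0,4) (0,5) (1,2) (1,3) (1,4) (1,5) (2,2) (2,3) (2,4)] -> total=11
Click 2 (5,3) count=1: revealed 1 new [(5,3)] -> total=12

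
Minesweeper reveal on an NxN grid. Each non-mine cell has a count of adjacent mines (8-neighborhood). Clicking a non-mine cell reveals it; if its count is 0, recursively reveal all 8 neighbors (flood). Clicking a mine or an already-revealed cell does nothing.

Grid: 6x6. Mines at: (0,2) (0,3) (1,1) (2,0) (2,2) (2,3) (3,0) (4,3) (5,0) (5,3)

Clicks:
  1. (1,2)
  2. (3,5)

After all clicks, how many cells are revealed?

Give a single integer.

Answer: 13

Derivation:
Click 1 (1,2) count=5: revealed 1 new [(1,2)] -> total=1
Click 2 (3,5) count=0: revealed 12 new [(0,4) (0,5) (1,4) (1,5) (2,4) (2,5) (3,4) (3,5) (4,4) (4,5) (5,4) (5,5)] -> total=13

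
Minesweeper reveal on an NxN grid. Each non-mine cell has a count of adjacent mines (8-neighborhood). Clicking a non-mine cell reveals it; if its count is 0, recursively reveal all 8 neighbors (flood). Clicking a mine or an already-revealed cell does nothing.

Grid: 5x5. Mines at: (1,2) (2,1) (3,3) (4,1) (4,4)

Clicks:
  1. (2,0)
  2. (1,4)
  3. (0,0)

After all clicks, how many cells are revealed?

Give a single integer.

Answer: 11

Derivation:
Click 1 (2,0) count=1: revealed 1 new [(2,0)] -> total=1
Click 2 (1,4) count=0: revealed 6 new [(0,3) (0,4) (1,3) (1,4) (2,3) (2,4)] -> total=7
Click 3 (0,0) count=0: revealed 4 new [(0,0) (0,1) (1,0) (1,1)] -> total=11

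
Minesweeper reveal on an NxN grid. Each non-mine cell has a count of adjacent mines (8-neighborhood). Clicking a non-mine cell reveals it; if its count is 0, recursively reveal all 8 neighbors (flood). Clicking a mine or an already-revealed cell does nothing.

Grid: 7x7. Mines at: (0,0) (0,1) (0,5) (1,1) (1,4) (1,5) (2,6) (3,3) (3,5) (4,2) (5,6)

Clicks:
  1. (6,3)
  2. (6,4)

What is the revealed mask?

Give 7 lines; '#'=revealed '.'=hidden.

Click 1 (6,3) count=0: revealed 21 new [(2,0) (2,1) (3,0) (3,1) (4,0) (4,1) (4,3) (4,4) (4,5) (5,0) (5,1) (5,2) (5,3) (5,4) (5,5) (6,0) (6,1) (6,2) (6,3) (6,4) (6,5)] -> total=21
Click 2 (6,4) count=0: revealed 0 new [(none)] -> total=21

Answer: .......
.......
##.....
##.....
##.###.
######.
######.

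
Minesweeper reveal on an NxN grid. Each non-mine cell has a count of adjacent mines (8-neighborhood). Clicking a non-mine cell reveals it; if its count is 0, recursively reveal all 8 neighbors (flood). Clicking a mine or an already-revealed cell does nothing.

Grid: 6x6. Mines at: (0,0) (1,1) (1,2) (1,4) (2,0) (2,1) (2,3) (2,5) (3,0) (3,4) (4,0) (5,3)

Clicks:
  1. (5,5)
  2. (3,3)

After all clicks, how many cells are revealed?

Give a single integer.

Click 1 (5,5) count=0: revealed 4 new [(4,4) (4,5) (5,4) (5,5)] -> total=4
Click 2 (3,3) count=2: revealed 1 new [(3,3)] -> total=5

Answer: 5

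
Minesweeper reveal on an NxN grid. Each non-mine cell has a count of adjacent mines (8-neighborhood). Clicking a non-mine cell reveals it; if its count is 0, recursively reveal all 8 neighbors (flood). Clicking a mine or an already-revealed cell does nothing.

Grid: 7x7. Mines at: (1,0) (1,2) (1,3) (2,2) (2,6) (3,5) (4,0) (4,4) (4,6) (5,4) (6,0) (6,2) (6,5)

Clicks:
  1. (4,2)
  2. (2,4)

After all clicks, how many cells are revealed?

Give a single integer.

Click 1 (4,2) count=0: revealed 9 new [(3,1) (3,2) (3,3) (4,1) (4,2) (4,3) (5,1) (5,2) (5,3)] -> total=9
Click 2 (2,4) count=2: revealed 1 new [(2,4)] -> total=10

Answer: 10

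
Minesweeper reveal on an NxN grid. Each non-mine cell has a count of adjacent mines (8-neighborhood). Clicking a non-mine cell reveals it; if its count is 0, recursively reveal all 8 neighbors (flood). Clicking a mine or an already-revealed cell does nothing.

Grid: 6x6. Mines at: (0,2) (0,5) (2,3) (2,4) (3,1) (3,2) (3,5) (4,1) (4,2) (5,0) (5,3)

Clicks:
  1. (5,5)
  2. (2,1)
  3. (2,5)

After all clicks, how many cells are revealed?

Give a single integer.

Click 1 (5,5) count=0: revealed 4 new [(4,4) (4,5) (5,4) (5,5)] -> total=4
Click 2 (2,1) count=2: revealed 1 new [(2,1)] -> total=5
Click 3 (2,5) count=2: revealed 1 new [(2,5)] -> total=6

Answer: 6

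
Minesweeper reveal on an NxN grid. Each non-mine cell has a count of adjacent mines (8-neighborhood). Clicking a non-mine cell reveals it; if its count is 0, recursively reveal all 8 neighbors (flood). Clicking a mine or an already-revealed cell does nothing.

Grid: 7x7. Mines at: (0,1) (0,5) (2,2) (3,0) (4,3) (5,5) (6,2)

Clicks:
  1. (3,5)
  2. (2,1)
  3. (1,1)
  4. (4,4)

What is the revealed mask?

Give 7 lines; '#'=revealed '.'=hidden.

Click 1 (3,5) count=0: revealed 15 new [(1,3) (1,4) (1,5) (1,6) (2,3) (2,4) (2,5) (2,6) (3,3) (3,4) (3,5) (3,6) (4,4) (4,5) (4,6)] -> total=15
Click 2 (2,1) count=2: revealed 1 new [(2,1)] -> total=16
Click 3 (1,1) count=2: revealed 1 new [(1,1)] -> total=17
Click 4 (4,4) count=2: revealed 0 new [(none)] -> total=17

Answer: .......
.#.####
.#.####
...####
....###
.......
.......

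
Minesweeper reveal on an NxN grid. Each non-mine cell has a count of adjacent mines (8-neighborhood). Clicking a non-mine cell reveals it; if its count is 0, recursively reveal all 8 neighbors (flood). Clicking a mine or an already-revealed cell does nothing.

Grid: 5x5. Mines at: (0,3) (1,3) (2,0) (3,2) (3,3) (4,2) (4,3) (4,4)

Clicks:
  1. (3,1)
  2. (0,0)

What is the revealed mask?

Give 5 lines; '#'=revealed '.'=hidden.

Answer: ###..
###..
.....
.#...
.....

Derivation:
Click 1 (3,1) count=3: revealed 1 new [(3,1)] -> total=1
Click 2 (0,0) count=0: revealed 6 new [(0,0) (0,1) (0,2) (1,0) (1,1) (1,2)] -> total=7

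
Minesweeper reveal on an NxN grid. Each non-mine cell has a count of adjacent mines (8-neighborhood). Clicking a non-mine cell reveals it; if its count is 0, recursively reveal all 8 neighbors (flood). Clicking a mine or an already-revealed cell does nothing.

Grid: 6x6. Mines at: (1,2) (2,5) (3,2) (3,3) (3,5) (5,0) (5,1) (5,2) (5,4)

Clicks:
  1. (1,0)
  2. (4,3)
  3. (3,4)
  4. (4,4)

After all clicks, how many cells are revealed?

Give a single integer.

Answer: 13

Derivation:
Click 1 (1,0) count=0: revealed 10 new [(0,0) (0,1) (1,0) (1,1) (2,0) (2,1) (3,0) (3,1) (4,0) (4,1)] -> total=10
Click 2 (4,3) count=4: revealed 1 new [(4,3)] -> total=11
Click 3 (3,4) count=3: revealed 1 new [(3,4)] -> total=12
Click 4 (4,4) count=3: revealed 1 new [(4,4)] -> total=13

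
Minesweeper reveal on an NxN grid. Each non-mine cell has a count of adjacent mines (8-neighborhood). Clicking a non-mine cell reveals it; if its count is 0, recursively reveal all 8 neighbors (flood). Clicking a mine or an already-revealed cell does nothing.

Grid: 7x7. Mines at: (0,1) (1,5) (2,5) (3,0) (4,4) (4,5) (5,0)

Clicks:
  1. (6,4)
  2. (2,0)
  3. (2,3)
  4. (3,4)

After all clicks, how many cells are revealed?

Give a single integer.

Click 1 (6,4) count=0: revealed 30 new [(0,2) (0,3) (0,4) (1,1) (1,2) (1,3) (1,4) (2,1) (2,2) (2,3) (2,4) (3,1) (3,2) (3,3) (3,4) (4,1) (4,2) (4,3) (5,1) (5,2) (5,3) (5,4) (5,5) (5,6) (6,1) (6,2) (6,3) (6,4) (6,5) (6,6)] -> total=30
Click 2 (2,0) count=1: revealed 1 new [(2,0)] -> total=31
Click 3 (2,3) count=0: revealed 0 new [(none)] -> total=31
Click 4 (3,4) count=3: revealed 0 new [(none)] -> total=31

Answer: 31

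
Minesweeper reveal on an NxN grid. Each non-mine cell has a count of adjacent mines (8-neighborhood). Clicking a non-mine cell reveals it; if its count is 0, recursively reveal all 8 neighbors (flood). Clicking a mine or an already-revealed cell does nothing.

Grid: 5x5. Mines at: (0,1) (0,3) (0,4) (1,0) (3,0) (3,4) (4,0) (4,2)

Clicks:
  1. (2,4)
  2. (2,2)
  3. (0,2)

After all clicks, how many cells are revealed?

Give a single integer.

Answer: 11

Derivation:
Click 1 (2,4) count=1: revealed 1 new [(2,4)] -> total=1
Click 2 (2,2) count=0: revealed 9 new [(1,1) (1,2) (1,3) (2,1) (2,2) (2,3) (3,1) (3,2) (3,3)] -> total=10
Click 3 (0,2) count=2: revealed 1 new [(0,2)] -> total=11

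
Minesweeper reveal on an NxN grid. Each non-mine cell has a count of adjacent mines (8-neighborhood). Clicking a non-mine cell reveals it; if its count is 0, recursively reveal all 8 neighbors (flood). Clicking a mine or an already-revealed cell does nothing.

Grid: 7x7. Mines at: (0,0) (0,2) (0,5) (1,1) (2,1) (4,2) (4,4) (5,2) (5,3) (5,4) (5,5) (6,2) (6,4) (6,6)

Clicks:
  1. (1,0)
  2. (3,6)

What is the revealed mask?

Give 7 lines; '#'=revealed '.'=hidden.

Click 1 (1,0) count=3: revealed 1 new [(1,0)] -> total=1
Click 2 (3,6) count=0: revealed 17 new [(1,2) (1,3) (1,4) (1,5) (1,6) (2,2) (2,3) (2,4) (2,5) (2,6) (3,2) (3,3) (3,4) (3,5) (3,6) (4,5) (4,6)] -> total=18

Answer: .......
#.#####
..#####
..#####
.....##
.......
.......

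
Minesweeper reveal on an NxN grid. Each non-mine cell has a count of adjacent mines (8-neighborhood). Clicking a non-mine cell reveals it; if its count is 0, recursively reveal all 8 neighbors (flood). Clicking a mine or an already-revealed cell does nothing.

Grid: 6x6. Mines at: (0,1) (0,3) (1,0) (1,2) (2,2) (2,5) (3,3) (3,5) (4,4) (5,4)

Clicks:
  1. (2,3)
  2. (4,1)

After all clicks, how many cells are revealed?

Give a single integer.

Answer: 14

Derivation:
Click 1 (2,3) count=3: revealed 1 new [(2,3)] -> total=1
Click 2 (4,1) count=0: revealed 13 new [(2,0) (2,1) (3,0) (3,1) (3,2) (4,0) (4,1) (4,2) (4,3) (5,0) (5,1) (5,2) (5,3)] -> total=14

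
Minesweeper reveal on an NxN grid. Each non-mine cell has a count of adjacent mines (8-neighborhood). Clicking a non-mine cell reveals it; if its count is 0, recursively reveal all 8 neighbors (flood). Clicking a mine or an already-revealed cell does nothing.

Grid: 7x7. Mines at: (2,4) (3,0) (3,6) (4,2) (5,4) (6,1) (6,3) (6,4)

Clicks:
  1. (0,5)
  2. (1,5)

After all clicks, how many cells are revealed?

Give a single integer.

Click 1 (0,5) count=0: revealed 23 new [(0,0) (0,1) (0,2) (0,3) (0,4) (0,5) (0,6) (1,0) (1,1) (1,2) (1,3) (1,4) (1,5) (1,6) (2,0) (2,1) (2,2) (2,3) (2,5) (2,6) (3,1) (3,2) (3,3)] -> total=23
Click 2 (1,5) count=1: revealed 0 new [(none)] -> total=23

Answer: 23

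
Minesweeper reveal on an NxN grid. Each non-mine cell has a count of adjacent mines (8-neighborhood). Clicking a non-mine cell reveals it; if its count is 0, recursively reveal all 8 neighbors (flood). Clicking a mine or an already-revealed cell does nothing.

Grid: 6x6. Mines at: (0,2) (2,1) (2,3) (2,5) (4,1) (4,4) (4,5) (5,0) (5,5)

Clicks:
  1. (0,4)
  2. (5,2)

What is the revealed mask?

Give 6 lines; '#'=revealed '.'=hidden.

Click 1 (0,4) count=0: revealed 6 new [(0,3) (0,4) (0,5) (1,3) (1,4) (1,5)] -> total=6
Click 2 (5,2) count=1: revealed 1 new [(5,2)] -> total=7

Answer: ...###
...###
......
......
......
..#...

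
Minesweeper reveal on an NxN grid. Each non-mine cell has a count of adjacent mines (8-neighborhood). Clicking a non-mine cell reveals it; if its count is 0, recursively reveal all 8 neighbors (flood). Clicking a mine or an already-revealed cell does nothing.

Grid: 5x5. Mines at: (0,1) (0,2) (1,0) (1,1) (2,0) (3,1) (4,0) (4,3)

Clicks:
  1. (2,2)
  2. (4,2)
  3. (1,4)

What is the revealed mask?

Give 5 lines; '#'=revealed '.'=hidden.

Click 1 (2,2) count=2: revealed 1 new [(2,2)] -> total=1
Click 2 (4,2) count=2: revealed 1 new [(4,2)] -> total=2
Click 3 (1,4) count=0: revealed 10 new [(0,3) (0,4) (1,2) (1,3) (1,4) (2,3) (2,4) (3,2) (3,3) (3,4)] -> total=12

Answer: ...##
..###
..###
..###
..#..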